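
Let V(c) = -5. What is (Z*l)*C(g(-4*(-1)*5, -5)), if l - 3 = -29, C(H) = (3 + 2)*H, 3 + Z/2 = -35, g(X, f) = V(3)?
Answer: -49400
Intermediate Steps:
g(X, f) = -5
Z = -76 (Z = -6 + 2*(-35) = -6 - 70 = -76)
C(H) = 5*H
l = -26 (l = 3 - 29 = -26)
(Z*l)*C(g(-4*(-1)*5, -5)) = (-76*(-26))*(5*(-5)) = 1976*(-25) = -49400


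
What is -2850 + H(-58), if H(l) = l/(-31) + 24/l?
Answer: -2560840/899 ≈ -2848.5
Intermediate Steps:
H(l) = 24/l - l/31 (H(l) = l*(-1/31) + 24/l = -l/31 + 24/l = 24/l - l/31)
-2850 + H(-58) = -2850 + (24/(-58) - 1/31*(-58)) = -2850 + (24*(-1/58) + 58/31) = -2850 + (-12/29 + 58/31) = -2850 + 1310/899 = -2560840/899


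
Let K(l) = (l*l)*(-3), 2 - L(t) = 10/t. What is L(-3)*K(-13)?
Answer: -2704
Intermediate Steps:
L(t) = 2 - 10/t
K(l) = -3*l² (K(l) = l²*(-3) = -3*l²)
L(-3)*K(-13) = (2 - 10/(-3))*(-3*(-13)²) = (2 - 10*(-⅓))*(-3*169) = (2 + 10/3)*(-507) = (16/3)*(-507) = -2704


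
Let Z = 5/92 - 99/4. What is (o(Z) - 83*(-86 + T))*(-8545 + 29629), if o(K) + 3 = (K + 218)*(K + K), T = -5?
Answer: -22279589304/529 ≈ -4.2116e+7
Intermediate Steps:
Z = -568/23 (Z = 5*(1/92) - 99*¼ = 5/92 - 99/4 = -568/23 ≈ -24.696)
o(K) = -3 + 2*K*(218 + K) (o(K) = -3 + (K + 218)*(K + K) = -3 + (218 + K)*(2*K) = -3 + 2*K*(218 + K))
(o(Z) - 83*(-86 + T))*(-8545 + 29629) = ((-3 + 2*(-568/23)² + 436*(-568/23)) - 83*(-86 - 5))*(-8545 + 29629) = ((-3 + 2*(322624/529) - 247648/23) - 83*(-91))*21084 = ((-3 + 645248/529 - 247648/23) + 7553)*21084 = (-5052243/529 + 7553)*21084 = -1056706/529*21084 = -22279589304/529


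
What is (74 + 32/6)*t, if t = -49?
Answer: -11662/3 ≈ -3887.3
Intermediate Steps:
(74 + 32/6)*t = (74 + 32/6)*(-49) = (74 + 32*(1/6))*(-49) = (74 + 16/3)*(-49) = (238/3)*(-49) = -11662/3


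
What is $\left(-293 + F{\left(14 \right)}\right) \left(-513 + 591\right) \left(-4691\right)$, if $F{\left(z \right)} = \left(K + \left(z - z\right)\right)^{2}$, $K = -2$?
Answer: $105744522$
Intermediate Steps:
$F{\left(z \right)} = 4$ ($F{\left(z \right)} = \left(-2 + \left(z - z\right)\right)^{2} = \left(-2 + 0\right)^{2} = \left(-2\right)^{2} = 4$)
$\left(-293 + F{\left(14 \right)}\right) \left(-513 + 591\right) \left(-4691\right) = \left(-293 + 4\right) \left(-513 + 591\right) \left(-4691\right) = \left(-289\right) 78 \left(-4691\right) = \left(-22542\right) \left(-4691\right) = 105744522$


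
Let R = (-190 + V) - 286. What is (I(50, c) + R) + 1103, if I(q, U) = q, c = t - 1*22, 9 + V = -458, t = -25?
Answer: 210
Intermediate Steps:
V = -467 (V = -9 - 458 = -467)
R = -943 (R = (-190 - 467) - 286 = -657 - 286 = -943)
c = -47 (c = -25 - 1*22 = -25 - 22 = -47)
(I(50, c) + R) + 1103 = (50 - 943) + 1103 = -893 + 1103 = 210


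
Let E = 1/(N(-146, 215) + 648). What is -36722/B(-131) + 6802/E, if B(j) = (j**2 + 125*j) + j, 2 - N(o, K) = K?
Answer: 1938023128/655 ≈ 2.9588e+6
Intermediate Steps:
N(o, K) = 2 - K
B(j) = j**2 + 126*j
E = 1/435 (E = 1/((2 - 1*215) + 648) = 1/((2 - 215) + 648) = 1/(-213 + 648) = 1/435 ≈ 0.0022989)
-36722/B(-131) + 6802/E = -36722*(-1/(131*(126 - 131))) + 6802/(1/435) = -36722/((-131*(-5))) + 6802*435 = -36722/655 + 2958870 = 1938023128/655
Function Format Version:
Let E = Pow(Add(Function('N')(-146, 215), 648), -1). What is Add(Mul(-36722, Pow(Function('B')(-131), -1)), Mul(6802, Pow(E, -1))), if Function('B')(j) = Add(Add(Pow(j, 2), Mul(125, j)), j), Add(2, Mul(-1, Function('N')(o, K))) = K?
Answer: Rational(1938023128, 655) ≈ 2.9588e+6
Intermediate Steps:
Function('N')(o, K) = Add(2, Mul(-1, K))
Function('B')(j) = Add(Pow(j, 2), Mul(126, j))
E = Rational(1, 435) (E = Pow(Add(Add(2, Mul(-1, 215)), 648), -1) = Pow(Add(Add(2, -215), 648), -1) = Pow(Add(-213, 648), -1) = Pow(435, -1) = Rational(1, 435) ≈ 0.0022989)
Add(Mul(-36722, Pow(Function('B')(-131), -1)), Mul(6802, Pow(E, -1))) = Add(Mul(-36722, Pow(Mul(-131, Add(126, -131)), -1)), Mul(6802, Pow(Rational(1, 435), -1))) = Add(Mul(-36722, Pow(Mul(-131, -5), -1)), Mul(6802, 435)) = Add(Mul(-36722, Pow(655, -1)), 2958870) = Add(Mul(-36722, Rational(1, 655)), 2958870) = Add(Rational(-36722, 655), 2958870) = Rational(1938023128, 655)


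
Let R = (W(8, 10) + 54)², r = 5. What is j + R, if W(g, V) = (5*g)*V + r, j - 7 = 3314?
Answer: 214002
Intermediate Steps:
j = 3321 (j = 7 + 3314 = 3321)
W(g, V) = 5 + 5*V*g (W(g, V) = (5*g)*V + 5 = 5*V*g + 5 = 5 + 5*V*g)
R = 210681 (R = ((5 + 5*10*8) + 54)² = ((5 + 400) + 54)² = (405 + 54)² = 459² = 210681)
j + R = 3321 + 210681 = 214002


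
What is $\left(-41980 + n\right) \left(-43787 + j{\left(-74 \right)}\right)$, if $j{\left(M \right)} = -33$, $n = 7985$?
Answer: $1489660900$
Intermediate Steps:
$\left(-41980 + n\right) \left(-43787 + j{\left(-74 \right)}\right) = \left(-41980 + 7985\right) \left(-43787 - 33\right) = \left(-33995\right) \left(-43820\right) = 1489660900$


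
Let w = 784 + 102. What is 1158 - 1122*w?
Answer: -992934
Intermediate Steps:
w = 886
1158 - 1122*w = 1158 - 1122*886 = 1158 - 994092 = -992934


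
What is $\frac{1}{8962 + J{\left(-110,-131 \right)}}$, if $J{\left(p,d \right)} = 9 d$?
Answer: $\frac{1}{7783} \approx 0.00012849$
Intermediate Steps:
$\frac{1}{8962 + J{\left(-110,-131 \right)}} = \frac{1}{8962 + 9 \left(-131\right)} = \frac{1}{8962 - 1179} = \frac{1}{7783}$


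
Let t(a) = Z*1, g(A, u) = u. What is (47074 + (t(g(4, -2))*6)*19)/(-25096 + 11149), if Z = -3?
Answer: -46732/13947 ≈ -3.3507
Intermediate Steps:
t(a) = -3 (t(a) = -3*1 = -3)
(47074 + (t(g(4, -2))*6)*19)/(-25096 + 11149) = (47074 - 3*6*19)/(-25096 + 11149) = (47074 - 18*19)/(-13947) = (47074 - 342)*(-1/13947) = 46732*(-1/13947) = -46732/13947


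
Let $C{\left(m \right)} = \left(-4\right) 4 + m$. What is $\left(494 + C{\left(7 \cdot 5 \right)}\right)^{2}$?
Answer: $263169$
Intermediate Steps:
$C{\left(m \right)} = -16 + m$
$\left(494 + C{\left(7 \cdot 5 \right)}\right)^{2} = \left(494 + \left(-16 + 7 \cdot 5\right)\right)^{2} = \left(494 + \left(-16 + 35\right)\right)^{2} = \left(494 + 19\right)^{2} = 513^{2} = 263169$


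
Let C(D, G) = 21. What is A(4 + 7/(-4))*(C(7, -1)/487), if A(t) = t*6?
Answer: 567/974 ≈ 0.58214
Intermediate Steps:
A(t) = 6*t
A(4 + 7/(-4))*(C(7, -1)/487) = (6*(4 + 7/(-4)))*(21/487) = (6*(4 + 7*(-1/4)))*(21*(1/487)) = (6*(4 - 7/4))*(21/487) = (6*(9/4))*(21/487) = (27/2)*(21/487) = 567/974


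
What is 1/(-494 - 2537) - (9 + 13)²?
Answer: -1467005/3031 ≈ -484.00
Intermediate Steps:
1/(-494 - 2537) - (9 + 13)² = 1/(-3031) - 1*22² = -1/3031 - 1*484 = -1/3031 - 484 = -1467005/3031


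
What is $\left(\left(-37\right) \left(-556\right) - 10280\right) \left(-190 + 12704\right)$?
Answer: $128794088$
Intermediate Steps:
$\left(\left(-37\right) \left(-556\right) - 10280\right) \left(-190 + 12704\right) = \left(20572 - 10280\right) 12514 = 10292 \cdot 12514 = 128794088$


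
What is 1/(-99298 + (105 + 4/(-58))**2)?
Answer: -841/74249769 ≈ -1.1327e-5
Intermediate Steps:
1/(-99298 + (105 + 4/(-58))**2) = 1/(-99298 + (105 + 4*(-1/58))**2) = 1/(-99298 + (105 - 2/29)**2) = 1/(-99298 + (3043/29)**2) = 1/(-99298 + 9259849/841) = 1/(-74249769/841) = -841/74249769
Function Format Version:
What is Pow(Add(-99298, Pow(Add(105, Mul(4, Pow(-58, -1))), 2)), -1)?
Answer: Rational(-841, 74249769) ≈ -1.1327e-5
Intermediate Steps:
Pow(Add(-99298, Pow(Add(105, Mul(4, Pow(-58, -1))), 2)), -1) = Pow(Add(-99298, Pow(Add(105, Mul(4, Rational(-1, 58))), 2)), -1) = Pow(Add(-99298, Pow(Add(105, Rational(-2, 29)), 2)), -1) = Pow(Add(-99298, Pow(Rational(3043, 29), 2)), -1) = Pow(Add(-99298, Rational(9259849, 841)), -1) = Pow(Rational(-74249769, 841), -1) = Rational(-841, 74249769)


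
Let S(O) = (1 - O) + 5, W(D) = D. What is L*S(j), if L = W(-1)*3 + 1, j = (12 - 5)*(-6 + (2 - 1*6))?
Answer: -152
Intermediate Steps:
j = -70 (j = 7*(-6 + (2 - 6)) = 7*(-6 - 4) = 7*(-10) = -70)
S(O) = 6 - O
L = -2 (L = -1*3 + 1 = -3 + 1 = -2)
L*S(j) = -2*(6 - 1*(-70)) = -2*(6 + 70) = -2*76 = -152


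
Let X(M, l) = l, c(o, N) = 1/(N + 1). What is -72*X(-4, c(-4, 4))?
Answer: -72/5 ≈ -14.400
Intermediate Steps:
c(o, N) = 1/(1 + N)
-72*X(-4, c(-4, 4)) = -72/(1 + 4) = -72/5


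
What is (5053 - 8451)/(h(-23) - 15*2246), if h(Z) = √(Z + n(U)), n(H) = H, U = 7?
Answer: 28619655/283754029 + 3398*I/283754029 ≈ 0.10086 + 1.1975e-5*I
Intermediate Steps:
h(Z) = √(7 + Z) (h(Z) = √(Z + 7) = √(7 + Z))
(5053 - 8451)/(h(-23) - 15*2246) = (5053 - 8451)/(√(7 - 23) - 15*2246) = -3398/(√(-16) - 33690) = -3398/(4*I - 33690) = -3398*(-33690 - 4*I)/1135016116 = -1699*(-33690 - 4*I)/567508058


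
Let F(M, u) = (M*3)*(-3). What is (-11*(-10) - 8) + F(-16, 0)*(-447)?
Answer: -64266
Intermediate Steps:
F(M, u) = -9*M (F(M, u) = (3*M)*(-3) = -9*M)
(-11*(-10) - 8) + F(-16, 0)*(-447) = (-11*(-10) - 8) - 9*(-16)*(-447) = (110 - 8) + 144*(-447) = 102 - 64368 = -64266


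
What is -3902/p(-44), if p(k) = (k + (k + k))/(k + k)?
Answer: -7804/3 ≈ -2601.3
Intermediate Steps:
p(k) = 3/2 (p(k) = (k + 2*k)/((2*k)) = (3*k)*(1/(2*k)) = 3/2)
-3902/p(-44) = -3902/3/2 = -3902*⅔ = -7804/3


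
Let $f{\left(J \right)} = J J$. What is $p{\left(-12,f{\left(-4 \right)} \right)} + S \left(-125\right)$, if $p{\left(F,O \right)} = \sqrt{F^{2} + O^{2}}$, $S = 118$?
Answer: $-14730$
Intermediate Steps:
$f{\left(J \right)} = J^{2}$
$p{\left(-12,f{\left(-4 \right)} \right)} + S \left(-125\right) = \sqrt{\left(-12\right)^{2} + \left(\left(-4\right)^{2}\right)^{2}} + 118 \left(-125\right) = \sqrt{144 + 16^{2}} - 14750 = \sqrt{144 + 256} - 14750 = \sqrt{400} - 14750 = 20 - 14750 = -14730$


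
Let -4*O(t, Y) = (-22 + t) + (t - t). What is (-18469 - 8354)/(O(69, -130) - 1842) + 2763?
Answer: 20594937/7415 ≈ 2777.5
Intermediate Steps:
O(t, Y) = 11/2 - t/4 (O(t, Y) = -((-22 + t) + (t - t))/4 = -((-22 + t) + 0)/4 = -(-22 + t)/4 = 11/2 - t/4)
(-18469 - 8354)/(O(69, -130) - 1842) + 2763 = (-18469 - 8354)/((11/2 - ¼*69) - 1842) + 2763 = -26823/((11/2 - 69/4) - 1842) + 2763 = -26823/(-47/4 - 1842) + 2763 = -26823/(-7415/4) + 2763 = -26823*(-4/7415) + 2763 = 107292/7415 + 2763 = 20594937/7415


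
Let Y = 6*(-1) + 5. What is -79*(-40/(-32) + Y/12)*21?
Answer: -3871/2 ≈ -1935.5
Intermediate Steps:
Y = -1 (Y = -6 + 5 = -1)
-79*(-40/(-32) + Y/12)*21 = -79*(-40/(-32) - 1/12)*21 = -79*(-40*(-1/32) - 1*1/12)*21 = -79*(5/4 - 1/12)*21 = -79*7/6*21 = -553/6*21 = -3871/2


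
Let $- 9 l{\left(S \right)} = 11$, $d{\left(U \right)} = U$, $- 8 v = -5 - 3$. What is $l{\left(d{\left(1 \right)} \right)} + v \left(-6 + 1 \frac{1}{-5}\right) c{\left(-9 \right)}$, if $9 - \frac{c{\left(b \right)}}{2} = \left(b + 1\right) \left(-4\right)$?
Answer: $\frac{12779}{45} \approx 283.98$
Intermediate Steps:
$v = 1$ ($v = - \frac{-5 - 3}{8} = \left(- \frac{1}{8}\right) \left(-8\right) = 1$)
$l{\left(S \right)} = - \frac{11}{9}$ ($l{\left(S \right)} = \left(- \frac{1}{9}\right) 11 = - \frac{11}{9}$)
$c{\left(b \right)} = 26 + 8 b$ ($c{\left(b \right)} = 18 - 2 \left(b + 1\right) \left(-4\right) = 18 - 2 \left(1 + b\right) \left(-4\right) = 18 - 2 \left(-4 - 4 b\right) = 18 + \left(8 + 8 b\right) = 26 + 8 b$)
$l{\left(d{\left(1 \right)} \right)} + v \left(-6 + 1 \frac{1}{-5}\right) c{\left(-9 \right)} = - \frac{11}{9} + 1 \left(-6 + 1 \frac{1}{-5}\right) \left(26 + 8 \left(-9\right)\right) = - \frac{11}{9} + 1 \left(-6 + 1 \left(- \frac{1}{5}\right)\right) \left(26 - 72\right) = - \frac{11}{9} + 1 \left(-6 - \frac{1}{5}\right) \left(-46\right) = - \frac{11}{9} + 1 \left(- \frac{31}{5}\right) \left(-46\right) = - \frac{11}{9} - - \frac{1426}{5} = - \frac{11}{9} + \frac{1426}{5} = \frac{12779}{45}$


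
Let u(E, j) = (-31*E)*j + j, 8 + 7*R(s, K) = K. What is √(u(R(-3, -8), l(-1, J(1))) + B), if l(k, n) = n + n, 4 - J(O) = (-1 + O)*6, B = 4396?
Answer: 2*√60893/7 ≈ 70.504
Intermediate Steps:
R(s, K) = -8/7 + K/7
J(O) = 10 - 6*O (J(O) = 4 - (-1 + O)*6 = 4 - (-6 + 6*O) = 4 + (6 - 6*O) = 10 - 6*O)
l(k, n) = 2*n
u(E, j) = j - 31*E*j (u(E, j) = -31*E*j + j = j - 31*E*j)
√(u(R(-3, -8), l(-1, J(1))) + B) = √((2*(10 - 6*1))*(1 - 31*(-8/7 + (⅐)*(-8))) + 4396) = √((2*(10 - 6))*(1 - 31*(-8/7 - 8/7)) + 4396) = √((2*4)*(1 - 31*(-16/7)) + 4396) = √(8*(1 + 496/7) + 4396) = √(8*(503/7) + 4396) = √(4024/7 + 4396) = √(34796/7) = 2*√60893/7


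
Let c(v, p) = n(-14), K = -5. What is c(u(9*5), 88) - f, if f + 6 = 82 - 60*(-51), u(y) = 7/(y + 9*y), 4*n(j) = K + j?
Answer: -12563/4 ≈ -3140.8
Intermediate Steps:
n(j) = -5/4 + j/4 (n(j) = (-5 + j)/4 = -5/4 + j/4)
u(y) = 7/(10*y) (u(y) = 7/((10*y)) = 7*(1/(10*y)) = 7/(10*y))
c(v, p) = -19/4 (c(v, p) = -5/4 + (¼)*(-14) = -5/4 - 7/2 = -19/4)
f = 3136 (f = -6 + (82 - 60*(-51)) = -6 + (82 + 3060) = -6 + 3142 = 3136)
c(u(9*5), 88) - f = -19/4 - 1*3136 = -19/4 - 3136 = -12563/4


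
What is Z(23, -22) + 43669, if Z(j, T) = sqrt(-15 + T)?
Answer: 43669 + I*sqrt(37) ≈ 43669.0 + 6.0828*I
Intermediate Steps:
Z(23, -22) + 43669 = sqrt(-15 - 22) + 43669 = sqrt(-37) + 43669 = I*sqrt(37) + 43669 = 43669 + I*sqrt(37)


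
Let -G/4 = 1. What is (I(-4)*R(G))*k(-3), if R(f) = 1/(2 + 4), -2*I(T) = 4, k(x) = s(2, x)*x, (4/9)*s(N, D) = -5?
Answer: -45/4 ≈ -11.250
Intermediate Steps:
G = -4 (G = -4*1 = -4)
s(N, D) = -45/4 (s(N, D) = (9/4)*(-5) = -45/4)
k(x) = -45*x/4
I(T) = -2 (I(T) = -½*4 = -2)
R(f) = ⅙ (R(f) = 1/6 = ⅙)
(I(-4)*R(G))*k(-3) = (-2*⅙)*(-45/4*(-3)) = -⅓*135/4 = -45/4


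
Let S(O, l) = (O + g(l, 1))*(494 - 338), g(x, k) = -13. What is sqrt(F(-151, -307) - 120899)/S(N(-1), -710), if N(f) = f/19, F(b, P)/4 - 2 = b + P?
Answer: -19*I*sqrt(122723)/38688 ≈ -0.17204*I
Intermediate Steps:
F(b, P) = 8 + 4*P + 4*b (F(b, P) = 8 + 4*(b + P) = 8 + 4*(P + b) = 8 + (4*P + 4*b) = 8 + 4*P + 4*b)
N(f) = f/19 (N(f) = f*(1/19) = f/19)
S(O, l) = -2028 + 156*O (S(O, l) = (O - 13)*(494 - 338) = (-13 + O)*156 = -2028 + 156*O)
sqrt(F(-151, -307) - 120899)/S(N(-1), -710) = sqrt((8 + 4*(-307) + 4*(-151)) - 120899)/(-2028 + 156*((1/19)*(-1))) = sqrt((8 - 1228 - 604) - 120899)/(-2028 + 156*(-1/19)) = sqrt(-1824 - 120899)/(-2028 - 156/19) = sqrt(-122723)/(-38688/19) = (I*sqrt(122723))*(-19/38688) = -19*I*sqrt(122723)/38688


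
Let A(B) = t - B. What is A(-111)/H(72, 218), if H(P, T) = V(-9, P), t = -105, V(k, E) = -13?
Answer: -6/13 ≈ -0.46154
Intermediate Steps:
H(P, T) = -13
A(B) = -105 - B
A(-111)/H(72, 218) = (-105 - 1*(-111))/(-13) = (-105 + 111)*(-1/13) = 6*(-1/13) = -6/13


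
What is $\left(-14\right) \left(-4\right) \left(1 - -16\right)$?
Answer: $952$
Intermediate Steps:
$\left(-14\right) \left(-4\right) \left(1 - -16\right) = 56 \left(1 + 16\right) = 56 \cdot 17 = 952$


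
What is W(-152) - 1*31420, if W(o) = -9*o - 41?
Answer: -30093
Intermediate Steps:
W(o) = -41 - 9*o
W(-152) - 1*31420 = (-41 - 9*(-152)) - 1*31420 = (-41 + 1368) - 31420 = 1327 - 31420 = -30093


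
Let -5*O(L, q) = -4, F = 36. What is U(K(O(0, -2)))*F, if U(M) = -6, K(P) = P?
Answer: -216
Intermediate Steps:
O(L, q) = ⅘ (O(L, q) = -⅕*(-4) = ⅘)
U(K(O(0, -2)))*F = -6*36 = -216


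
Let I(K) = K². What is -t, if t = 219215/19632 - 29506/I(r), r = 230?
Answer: -2754302927/259633200 ≈ -10.608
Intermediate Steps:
t = 2754302927/259633200 (t = 219215/19632 - 29506/(230²) = 219215*(1/19632) - 29506/52900 = 219215/19632 - 29506*1/52900 = 219215/19632 - 14753/26450 = 2754302927/259633200 ≈ 10.608)
-t = -1*2754302927/259633200 = -2754302927/259633200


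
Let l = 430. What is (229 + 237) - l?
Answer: 36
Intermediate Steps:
(229 + 237) - l = (229 + 237) - 1*430 = 466 - 430 = 36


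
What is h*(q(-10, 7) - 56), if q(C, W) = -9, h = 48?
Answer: -3120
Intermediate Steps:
h*(q(-10, 7) - 56) = 48*(-9 - 56) = 48*(-65) = -3120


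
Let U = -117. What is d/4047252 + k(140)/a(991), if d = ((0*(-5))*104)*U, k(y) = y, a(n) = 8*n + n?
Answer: 140/8919 ≈ 0.015697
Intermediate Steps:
a(n) = 9*n
d = 0 (d = ((0*(-5))*104)*(-117) = (0*104)*(-117) = 0*(-117) = 0)
d/4047252 + k(140)/a(991) = 0/4047252 + 140/((9*991)) = 0*(1/4047252) + 140/8919 = 0 + 140*(1/8919) = 0 + 140/8919 = 140/8919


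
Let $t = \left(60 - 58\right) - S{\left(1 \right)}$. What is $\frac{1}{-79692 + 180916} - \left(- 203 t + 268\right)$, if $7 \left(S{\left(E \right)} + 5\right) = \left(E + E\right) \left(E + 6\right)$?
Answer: $\frac{75614329}{101224} \approx 747.0$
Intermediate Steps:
$S{\left(E \right)} = -5 + \frac{2 E \left(6 + E\right)}{7}$ ($S{\left(E \right)} = -5 + \frac{\left(E + E\right) \left(E + 6\right)}{7} = -5 + \frac{2 E \left(6 + E\right)}{7}$)
$t = 5$ ($t = \left(60 - 58\right) - \left(-5 + \frac{2 \cdot 1^{2}}{7} + \frac{12}{7} \cdot 1\right) = 2 - \left(-5 + \frac{2}{7} \cdot 1 + \frac{12}{7}\right) = 2 - \left(-5 + \frac{2}{7} + \frac{12}{7}\right) = 2 - -3 = 2 + 3 = 5$)
$\frac{1}{-79692 + 180916} - \left(- 203 t + 268\right) = \frac{1}{-79692 + 180916} - \left(\left(-203\right) 5 + 268\right) = \frac{1}{101224} - \left(-1015 + 268\right) = \frac{1}{101224} - -747 = \frac{1}{101224} + 747 = \frac{75614329}{101224}$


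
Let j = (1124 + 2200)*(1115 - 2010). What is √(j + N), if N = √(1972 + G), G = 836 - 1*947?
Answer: √(-2974980 + √1861) ≈ 1724.8*I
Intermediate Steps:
G = -111 (G = 836 - 947 = -111)
N = √1861 (N = √(1972 - 111) = √1861 ≈ 43.139)
j = -2974980 (j = 3324*(-895) = -2974980)
√(j + N) = √(-2974980 + √1861)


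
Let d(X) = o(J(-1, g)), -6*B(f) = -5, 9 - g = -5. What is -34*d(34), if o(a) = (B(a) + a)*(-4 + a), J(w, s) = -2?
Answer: -238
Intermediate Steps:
g = 14 (g = 9 - 1*(-5) = 9 + 5 = 14)
B(f) = ⅚ (B(f) = -⅙*(-5) = ⅚)
o(a) = (-4 + a)*(⅚ + a) (o(a) = (⅚ + a)*(-4 + a) = (-4 + a)*(⅚ + a))
d(X) = 7 (d(X) = -10/3 + (-2)² - 19/6*(-2) = -10/3 + 4 + 19/3 = 7)
-34*d(34) = -34*7 = -238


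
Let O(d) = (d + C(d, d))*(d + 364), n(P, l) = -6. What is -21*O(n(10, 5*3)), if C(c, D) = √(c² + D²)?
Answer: 45108 - 45108*√2 ≈ -18684.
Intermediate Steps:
C(c, D) = √(D² + c²)
O(d) = (364 + d)*(d + √2*√(d²)) (O(d) = (d + √(d² + d²))*(d + 364) = (d + √(2*d²))*(364 + d) = (d + √2*√(d²))*(364 + d) = (364 + d)*(d + √2*√(d²)))
-21*O(n(10, 5*3)) = -21*((-6)² + 364*(-6) + 364*√2*√((-6)²) - 6*√2*√((-6)²)) = -21*(36 - 2184 + 364*√2*√36 - 6*√2*√36) = -21*(36 - 2184 + 364*√2*6 - 6*√2*6) = -21*(36 - 2184 + 2184*√2 - 36*√2) = -21*(-2148 + 2148*√2) = 45108 - 45108*√2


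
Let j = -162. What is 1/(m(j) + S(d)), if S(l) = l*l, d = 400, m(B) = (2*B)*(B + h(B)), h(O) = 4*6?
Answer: 1/204712 ≈ 4.8849e-6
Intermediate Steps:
h(O) = 24
m(B) = 2*B*(24 + B) (m(B) = (2*B)*(B + 24) = (2*B)*(24 + B) = 2*B*(24 + B))
S(l) = l²
1/(m(j) + S(d)) = 1/(2*(-162)*(24 - 162) + 400²) = 1/(2*(-162)*(-138) + 160000) = 1/(44712 + 160000) = 1/204712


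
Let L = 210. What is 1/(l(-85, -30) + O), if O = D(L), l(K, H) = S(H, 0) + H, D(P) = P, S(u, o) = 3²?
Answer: 1/189 ≈ 0.0052910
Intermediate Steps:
S(u, o) = 9
l(K, H) = 9 + H
O = 210
1/(l(-85, -30) + O) = 1/((9 - 30) + 210) = 1/(-21 + 210) = 1/189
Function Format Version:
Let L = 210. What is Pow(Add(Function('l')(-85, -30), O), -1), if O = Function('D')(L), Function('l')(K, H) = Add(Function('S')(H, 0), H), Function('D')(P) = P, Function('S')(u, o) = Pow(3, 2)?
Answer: Rational(1, 189) ≈ 0.0052910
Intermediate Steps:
Function('S')(u, o) = 9
Function('l')(K, H) = Add(9, H)
O = 210
Pow(Add(Function('l')(-85, -30), O), -1) = Pow(Add(Add(9, -30), 210), -1) = Pow(Add(-21, 210), -1) = Pow(189, -1) = Rational(1, 189)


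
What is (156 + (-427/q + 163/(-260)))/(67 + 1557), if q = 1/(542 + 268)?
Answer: -12840829/60320 ≈ -212.88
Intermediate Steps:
q = 1/810 ≈ 0.0012346
(156 + (-427/q + 163/(-260)))/(67 + 1557) = (156 + (-427/1/810 + 163/(-260)))/(67 + 1557) = (156 + (-427*810 + 163*(-1/260)))/1624 = (156 + (-345870 - 163/260))/1624 = (156 - 89926363/260)/1624 = (1/1624)*(-89885803/260) = -12840829/60320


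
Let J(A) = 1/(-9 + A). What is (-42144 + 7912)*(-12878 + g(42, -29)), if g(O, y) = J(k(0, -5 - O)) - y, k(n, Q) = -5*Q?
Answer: 49702690268/113 ≈ 4.3985e+8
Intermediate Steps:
g(O, y) = 1/(16 + 5*O) - y (g(O, y) = 1/(-9 - 5*(-5 - O)) - y = 1/(-9 + (25 + 5*O)) - y = 1/(16 + 5*O) - y)
(-42144 + 7912)*(-12878 + g(42, -29)) = (-42144 + 7912)*(-12878 + (1 - 1*(-29)*(16 + 5*42))/(16 + 5*42)) = -34232*(-12878 + (1 - 1*(-29)*(16 + 210))/(16 + 210)) = -34232*(-12878 + (1 - 1*(-29)*226)/226) = -34232*(-12878 + (1 + 6554)/226) = -34232*(-12878 + (1/226)*6555) = -34232*(-12878 + 6555/226) = -34232*(-2903873/226) = 49702690268/113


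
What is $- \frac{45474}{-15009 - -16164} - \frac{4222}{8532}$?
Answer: $- \frac{5952433}{149310} \approx -39.866$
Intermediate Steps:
$- \frac{45474}{-15009 - -16164} - \frac{4222}{8532} = - \frac{45474}{-15009 + 16164} - \frac{2111}{4266} = - \frac{45474}{1155} - \frac{2111}{4266} = \left(-45474\right) \frac{1}{1155} - \frac{2111}{4266} = - \frac{1378}{35} - \frac{2111}{4266} = - \frac{5952433}{149310}$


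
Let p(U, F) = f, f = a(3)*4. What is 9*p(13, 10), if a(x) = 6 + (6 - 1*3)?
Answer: 324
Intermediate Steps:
a(x) = 9 (a(x) = 6 + (6 - 3) = 6 + 3 = 9)
f = 36 (f = 9*4 = 36)
p(U, F) = 36
9*p(13, 10) = 9*36 = 324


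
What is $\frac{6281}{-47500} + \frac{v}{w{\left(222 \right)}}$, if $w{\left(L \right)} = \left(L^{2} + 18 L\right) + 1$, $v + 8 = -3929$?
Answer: $- \frac{521665461}{2530847500} \approx -0.20612$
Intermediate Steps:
$v = -3937$ ($v = -8 - 3929 = -3937$)
$w{\left(L \right)} = 1 + L^{2} + 18 L$
$\frac{6281}{-47500} + \frac{v}{w{\left(222 \right)}} = \frac{6281}{-47500} - \frac{3937}{1 + 222^{2} + 18 \cdot 222} = 6281 \left(- \frac{1}{47500}\right) - \frac{3937}{1 + 49284 + 3996} = - \frac{6281}{47500} - \frac{3937}{53281} = - \frac{521665461}{2530847500}$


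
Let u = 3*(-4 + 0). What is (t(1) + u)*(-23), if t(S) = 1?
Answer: 253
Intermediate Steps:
u = -12 (u = 3*(-4) = -12)
(t(1) + u)*(-23) = (1 - 12)*(-23) = -11*(-23) = 253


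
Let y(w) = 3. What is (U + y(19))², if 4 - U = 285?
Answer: 77284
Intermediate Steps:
U = -281 (U = 4 - 1*285 = 4 - 285 = -281)
(U + y(19))² = (-281 + 3)² = (-278)² = 77284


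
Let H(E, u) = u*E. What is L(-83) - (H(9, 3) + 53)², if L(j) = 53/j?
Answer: -531253/83 ≈ -6400.6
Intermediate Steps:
H(E, u) = E*u
L(-83) - (H(9, 3) + 53)² = 53/(-83) - (9*3 + 53)² = 53*(-1/83) - (27 + 53)² = -53/83 - 1*80² = -53/83 - 1*6400 = -53/83 - 6400 = -531253/83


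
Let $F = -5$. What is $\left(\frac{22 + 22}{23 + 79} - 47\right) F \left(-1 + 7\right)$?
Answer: $\frac{23750}{17} \approx 1397.1$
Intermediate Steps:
$\left(\frac{22 + 22}{23 + 79} - 47\right) F \left(-1 + 7\right) = \left(\frac{22 + 22}{23 + 79} - 47\right) \left(- 5 \left(-1 + 7\right)\right) = \left(\frac{44}{102} - 47\right) \left(\left(-5\right) 6\right) = \left(44 \cdot \frac{1}{102} - 47\right) \left(-30\right) = \left(\frac{22}{51} - 47\right) \left(-30\right) = \left(- \frac{2375}{51}\right) \left(-30\right) = \frac{23750}{17}$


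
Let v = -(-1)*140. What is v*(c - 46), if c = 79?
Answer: 4620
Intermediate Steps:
v = 140 (v = -1*(-140) = 140)
v*(c - 46) = 140*(79 - 46) = 140*33 = 4620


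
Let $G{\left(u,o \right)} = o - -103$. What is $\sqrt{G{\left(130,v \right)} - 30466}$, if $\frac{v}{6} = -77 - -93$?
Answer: $3 i \sqrt{3363} \approx 173.97 i$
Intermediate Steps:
$v = 96$ ($v = 6 \left(-77 - -93\right) = 6 \left(-77 + 93\right) = 6 \cdot 16 = 96$)
$G{\left(u,o \right)} = 103 + o$ ($G{\left(u,o \right)} = o + 103 = 103 + o$)
$\sqrt{G{\left(130,v \right)} - 30466} = \sqrt{\left(103 + 96\right) - 30466} = \sqrt{199 - 30466} = \sqrt{-30267} = 3 i \sqrt{3363}$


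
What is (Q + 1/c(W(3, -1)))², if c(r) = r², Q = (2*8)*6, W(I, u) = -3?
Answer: 748225/81 ≈ 9237.3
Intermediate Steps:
Q = 96 (Q = 16*6 = 96)
(Q + 1/c(W(3, -1)))² = (96 + 1/((-3)²))² = (96 + 1/9)² = (96 + ⅑)² = (865/9)² = 748225/81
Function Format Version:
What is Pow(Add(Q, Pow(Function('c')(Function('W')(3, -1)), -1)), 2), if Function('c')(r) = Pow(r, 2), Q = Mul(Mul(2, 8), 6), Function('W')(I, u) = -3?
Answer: Rational(748225, 81) ≈ 9237.3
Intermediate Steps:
Q = 96 (Q = Mul(16, 6) = 96)
Pow(Add(Q, Pow(Function('c')(Function('W')(3, -1)), -1)), 2) = Pow(Add(96, Pow(Pow(-3, 2), -1)), 2) = Pow(Add(96, Pow(9, -1)), 2) = Pow(Add(96, Rational(1, 9)), 2) = Pow(Rational(865, 9), 2) = Rational(748225, 81)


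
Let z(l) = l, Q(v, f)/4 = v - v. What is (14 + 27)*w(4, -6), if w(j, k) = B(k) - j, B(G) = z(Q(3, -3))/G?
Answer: -164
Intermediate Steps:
Q(v, f) = 0 (Q(v, f) = 4*(v - v) = 4*0 = 0)
B(G) = 0 (B(G) = 0/G = 0)
w(j, k) = -j (w(j, k) = 0 - j = -j)
(14 + 27)*w(4, -6) = (14 + 27)*(-1*4) = 41*(-4) = -164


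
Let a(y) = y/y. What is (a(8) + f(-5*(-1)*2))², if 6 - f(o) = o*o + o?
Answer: 10609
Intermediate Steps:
f(o) = 6 - o - o² (f(o) = 6 - (o*o + o) = 6 - (o² + o) = 6 - (o + o²) = 6 + (-o - o²) = 6 - o - o²)
a(y) = 1
(a(8) + f(-5*(-1)*2))² = (1 + (6 - (-5*(-1))*2 - (-5*(-1)*2)²))² = (1 + (6 - 5*2 - (5*2)²))² = (1 + (6 - 1*10 - 1*10²))² = (1 + (6 - 10 - 1*100))² = (1 + (6 - 10 - 100))² = (1 - 104)² = (-103)² = 10609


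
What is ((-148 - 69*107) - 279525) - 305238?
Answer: -592294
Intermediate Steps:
((-148 - 69*107) - 279525) - 305238 = ((-148 - 7383) - 279525) - 305238 = (-7531 - 279525) - 305238 = -287056 - 305238 = -592294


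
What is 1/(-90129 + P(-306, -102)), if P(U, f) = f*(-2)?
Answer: -1/89925 ≈ -1.1120e-5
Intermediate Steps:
P(U, f) = -2*f
1/(-90129 + P(-306, -102)) = 1/(-90129 - 2*(-102)) = 1/(-90129 + 204) = 1/(-89925) = -1/89925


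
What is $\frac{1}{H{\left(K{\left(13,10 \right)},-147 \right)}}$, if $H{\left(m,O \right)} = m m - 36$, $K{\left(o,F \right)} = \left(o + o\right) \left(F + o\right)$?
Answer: $\frac{1}{357568} \approx 2.7967 \cdot 10^{-6}$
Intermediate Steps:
$K{\left(o,F \right)} = 2 o \left(F + o\right)$
$H{\left(m,O \right)} = -36 + m^{2}$ ($H{\left(m,O \right)} = m^{2} - 36 = -36 + m^{2}$)
$\frac{1}{H{\left(K{\left(13,10 \right)},-147 \right)}} = \frac{1}{-36 + \left(2 \cdot 13 \left(10 + 13\right)\right)^{2}} = \frac{1}{-36 + \left(2 \cdot 13 \cdot 23\right)^{2}} = \frac{1}{-36 + 598^{2}} = \frac{1}{-36 + 357604} = \frac{1}{357568}$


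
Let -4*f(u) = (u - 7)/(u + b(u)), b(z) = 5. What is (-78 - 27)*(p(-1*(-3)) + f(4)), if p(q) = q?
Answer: -1295/4 ≈ -323.75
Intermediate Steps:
f(u) = -(-7 + u)/(4*(5 + u)) (f(u) = -(u - 7)/(4*(u + 5)) = -(-7 + u)/(4*(5 + u)))
(-78 - 27)*(p(-1*(-3)) + f(4)) = (-78 - 27)*(-1*(-3) + (7 - 1*4)/(4*(5 + 4))) = -105*(3 + (¼)*(7 - 4)/9) = -105*(3 + (¼)*(⅑)*3) = -105*(3 + 1/12) = -105*37/12 = -1295/4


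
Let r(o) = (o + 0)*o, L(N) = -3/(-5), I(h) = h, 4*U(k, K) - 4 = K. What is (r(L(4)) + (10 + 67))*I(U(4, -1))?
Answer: 2901/50 ≈ 58.020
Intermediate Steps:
U(k, K) = 1 + K/4
L(N) = ⅗ (L(N) = -3*(-⅕) = ⅗)
r(o) = o² (r(o) = o*o = o²)
(r(L(4)) + (10 + 67))*I(U(4, -1)) = ((⅗)² + (10 + 67))*(1 + (¼)*(-1)) = (9/25 + 77)*(1 - ¼) = (1934/25)*(¾) = 2901/50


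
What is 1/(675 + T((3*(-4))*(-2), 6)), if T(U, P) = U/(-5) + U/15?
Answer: 5/3359 ≈ 0.0014885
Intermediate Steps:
T(U, P) = -2*U/15 (T(U, P) = U*(-1/5) + U*(1/15) = -U/5 + U/15 = -2*U/15)
1/(675 + T((3*(-4))*(-2), 6)) = 1/(675 - 2*3*(-4)*(-2)/15) = 1/(675 - (-8)*(-2)/5) = 1/(675 - 2/15*24) = 1/(675 - 16/5) = 1/(3359/5) = 5/3359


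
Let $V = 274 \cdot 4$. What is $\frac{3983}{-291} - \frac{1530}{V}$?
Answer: $- \frac{2405299}{159468} \approx -15.083$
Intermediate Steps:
$V = 1096$
$\frac{3983}{-291} - \frac{1530}{V} = \frac{3983}{-291} - \frac{1530}{1096} = 3983 \left(- \frac{1}{291}\right) - \frac{765}{548} = - \frac{3983}{291} - \frac{765}{548} = - \frac{2405299}{159468}$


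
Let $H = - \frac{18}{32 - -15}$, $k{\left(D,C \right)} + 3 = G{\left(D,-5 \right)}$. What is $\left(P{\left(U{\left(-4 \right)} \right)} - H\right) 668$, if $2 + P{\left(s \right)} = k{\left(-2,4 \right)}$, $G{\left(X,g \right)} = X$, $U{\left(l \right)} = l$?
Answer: $- \frac{207748}{47} \approx -4420.2$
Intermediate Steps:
$k{\left(D,C \right)} = -3 + D$
$P{\left(s \right)} = -7$ ($P{\left(s \right)} = -2 - 5 = -7$)
$H = - \frac{18}{47}$ ($H = - \frac{18}{32 + 15} = - \frac{18}{47} \approx -0.38298$)
$\left(P{\left(U{\left(-4 \right)} \right)} - H\right) 668 = \left(-7 - - \frac{18}{47}\right) 668 = \left(-7 + \frac{18}{47}\right) 668 = \left(- \frac{311}{47}\right) 668 = - \frac{207748}{47}$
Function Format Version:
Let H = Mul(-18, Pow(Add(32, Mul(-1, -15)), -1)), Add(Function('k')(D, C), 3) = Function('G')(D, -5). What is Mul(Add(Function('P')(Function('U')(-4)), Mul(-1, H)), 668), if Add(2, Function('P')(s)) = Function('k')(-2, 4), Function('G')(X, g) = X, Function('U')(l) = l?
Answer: Rational(-207748, 47) ≈ -4420.2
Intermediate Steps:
Function('k')(D, C) = Add(-3, D)
Function('P')(s) = -7 (Function('P')(s) = Add(-2, Add(-3, -2)) = Add(-2, -5) = -7)
H = Rational(-18, 47) (H = Mul(-18, Pow(Add(32, 15), -1)) = Mul(-18, Pow(47, -1)) = Mul(-18, Rational(1, 47)) = Rational(-18, 47) ≈ -0.38298)
Mul(Add(Function('P')(Function('U')(-4)), Mul(-1, H)), 668) = Mul(Add(-7, Mul(-1, Rational(-18, 47))), 668) = Mul(Add(-7, Rational(18, 47)), 668) = Mul(Rational(-311, 47), 668) = Rational(-207748, 47)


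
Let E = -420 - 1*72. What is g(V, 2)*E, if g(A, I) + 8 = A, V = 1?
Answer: 3444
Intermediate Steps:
g(A, I) = -8 + A
E = -492 (E = -420 - 72 = -492)
g(V, 2)*E = (-8 + 1)*(-492) = -7*(-492) = 3444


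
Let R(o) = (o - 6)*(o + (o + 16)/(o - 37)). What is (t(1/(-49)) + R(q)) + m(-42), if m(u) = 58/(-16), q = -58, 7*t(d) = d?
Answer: 959322563/260680 ≈ 3680.1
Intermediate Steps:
t(d) = d/7
R(o) = (-6 + o)*(o + (16 + o)/(-37 + o))
m(u) = -29/8 (m(u) = 58*(-1/16) = -29/8)
(t(1/(-49)) + R(q)) + m(-42) = ((1/7)/(-49) + (-96 + (-58)**3 - 42*(-58)**2 + 232*(-58))/(-37 - 58)) - 29/8 = ((1/7)*(-1/49) + (-96 - 195112 - 42*3364 - 13456)/(-95)) - 29/8 = (-1/343 - (-96 - 195112 - 141288 - 13456)/95) - 29/8 = (-1/343 - 1/95*(-349952)) - 29/8 = (-1/343 + 349952/95) - 29/8 = 120033441/32585 - 29/8 = 959322563/260680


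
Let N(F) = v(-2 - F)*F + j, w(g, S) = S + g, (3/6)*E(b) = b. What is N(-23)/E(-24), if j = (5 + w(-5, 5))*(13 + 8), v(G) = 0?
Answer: -35/16 ≈ -2.1875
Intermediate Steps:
E(b) = 2*b
j = 105 (j = (5 + (5 - 5))*(13 + 8) = (5 + 0)*21 = 5*21 = 105)
N(F) = 105 (N(F) = 0*F + 105 = 0 + 105 = 105)
N(-23)/E(-24) = 105/((2*(-24))) = 105/(-48) = 105*(-1/48) = -35/16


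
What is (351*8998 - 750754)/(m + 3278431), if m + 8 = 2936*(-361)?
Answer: 2407544/2218527 ≈ 1.0852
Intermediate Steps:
m = -1059904 (m = -8 + 2936*(-361) = -8 - 1059896 = -1059904)
(351*8998 - 750754)/(m + 3278431) = (351*8998 - 750754)/(-1059904 + 3278431) = (3158298 - 750754)/2218527 = 2407544*(1/2218527) = 2407544/2218527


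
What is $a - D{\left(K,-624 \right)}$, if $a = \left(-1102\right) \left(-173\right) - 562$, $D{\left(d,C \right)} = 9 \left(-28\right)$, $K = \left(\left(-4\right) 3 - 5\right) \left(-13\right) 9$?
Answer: $190336$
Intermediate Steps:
$K = 1989$ ($K = \left(-12 - 5\right) \left(-13\right) 9 = \left(-17\right) \left(-13\right) 9 = 221 \cdot 9 = 1989$)
$D{\left(d,C \right)} = -252$
$a = 190084$ ($a = 190646 - 562 = 190084$)
$a - D{\left(K,-624 \right)} = 190084 - -252 = 190084 + 252 = 190336$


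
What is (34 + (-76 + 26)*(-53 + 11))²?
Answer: 4553956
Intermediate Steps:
(34 + (-76 + 26)*(-53 + 11))² = (34 - 50*(-42))² = (34 + 2100)² = 2134² = 4553956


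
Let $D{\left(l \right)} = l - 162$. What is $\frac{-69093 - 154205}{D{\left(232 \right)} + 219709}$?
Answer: $- \frac{223298}{219779} \approx -1.016$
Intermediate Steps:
$D{\left(l \right)} = -162 + l$ ($D{\left(l \right)} = l - 162 = -162 + l$)
$\frac{-69093 - 154205}{D{\left(232 \right)} + 219709} = \frac{-69093 - 154205}{\left(-162 + 232\right) + 219709} = - \frac{223298}{70 + 219709} = - \frac{223298}{219779}$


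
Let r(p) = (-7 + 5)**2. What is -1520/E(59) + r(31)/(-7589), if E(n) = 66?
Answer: -5767772/250437 ≈ -23.031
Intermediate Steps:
r(p) = 4 (r(p) = (-2)**2 = 4)
-1520/E(59) + r(31)/(-7589) = -1520/66 + 4/(-7589) = -1520*1/66 + 4*(-1/7589) = -760/33 - 4/7589 = -5767772/250437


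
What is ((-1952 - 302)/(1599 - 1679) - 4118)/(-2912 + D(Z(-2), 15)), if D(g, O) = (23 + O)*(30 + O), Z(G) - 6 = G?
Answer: 163593/48080 ≈ 3.4025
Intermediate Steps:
Z(G) = 6 + G
((-1952 - 302)/(1599 - 1679) - 4118)/(-2912 + D(Z(-2), 15)) = ((-1952 - 302)/(1599 - 1679) - 4118)/(-2912 + (690 + 15**2 + 53*15)) = (-2254/(-80) - 4118)/(-2912 + (690 + 225 + 795)) = (-2254*(-1/80) - 4118)/(-2912 + 1710) = (1127/40 - 4118)/(-1202) = -163593/40*(-1/1202) = 163593/48080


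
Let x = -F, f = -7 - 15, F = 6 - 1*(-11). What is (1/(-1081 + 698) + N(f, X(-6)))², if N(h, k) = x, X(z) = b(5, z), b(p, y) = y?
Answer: 42406144/146689 ≈ 289.09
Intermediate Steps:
F = 17 (F = 6 + 11 = 17)
f = -22
x = -17 (x = -1*17 = -17)
X(z) = z
N(h, k) = -17
(1/(-1081 + 698) + N(f, X(-6)))² = (1/(-1081 + 698) - 17)² = (1/(-383) - 17)² = (-1/383 - 17)² = (-6512/383)² = 42406144/146689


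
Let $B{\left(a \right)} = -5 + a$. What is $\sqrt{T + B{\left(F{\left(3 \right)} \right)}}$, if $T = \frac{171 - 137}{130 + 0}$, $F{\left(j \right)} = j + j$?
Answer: $\frac{\sqrt{5330}}{65} \approx 1.1232$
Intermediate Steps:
$F{\left(j \right)} = 2 j$
$T = \frac{17}{65}$ ($T = \frac{34}{130} = 34 \cdot \frac{1}{130} = \frac{17}{65} \approx 0.26154$)
$\sqrt{T + B{\left(F{\left(3 \right)} \right)}} = \sqrt{\frac{17}{65} + \left(-5 + 2 \cdot 3\right)} = \sqrt{\frac{17}{65} + \left(-5 + 6\right)} = \sqrt{\frac{17}{65} + 1} = \sqrt{\frac{82}{65}} = \frac{\sqrt{5330}}{65}$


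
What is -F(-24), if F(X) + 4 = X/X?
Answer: 3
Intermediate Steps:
F(X) = -3 (F(X) = -4 + X/X = -4 + 1 = -3)
-F(-24) = -1*(-3) = 3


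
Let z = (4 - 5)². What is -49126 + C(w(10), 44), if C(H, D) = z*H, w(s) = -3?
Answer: -49129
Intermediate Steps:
z = 1 (z = (-1)² = 1)
C(H, D) = H (C(H, D) = 1*H = H)
-49126 + C(w(10), 44) = -49126 - 3 = -49129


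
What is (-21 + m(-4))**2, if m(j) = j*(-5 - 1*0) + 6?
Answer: 25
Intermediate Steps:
m(j) = 6 - 5*j (m(j) = j*(-5 + 0) + 6 = j*(-5) + 6 = -5*j + 6 = 6 - 5*j)
(-21 + m(-4))**2 = (-21 + (6 - 5*(-4)))**2 = (-21 + (6 + 20))**2 = (-21 + 26)**2 = 5**2 = 25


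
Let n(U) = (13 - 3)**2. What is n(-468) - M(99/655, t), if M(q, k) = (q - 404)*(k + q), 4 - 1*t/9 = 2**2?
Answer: 69090079/429025 ≈ 161.04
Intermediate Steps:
t = 0 (t = 36 - 9*2**2 = 36 - 9*4 = 36 - 36 = 0)
M(q, k) = (-404 + q)*(k + q)
n(U) = 100 (n(U) = 10**2 = 100)
n(-468) - M(99/655, t) = 100 - ((99/655)**2 - 404*0 - 39996/655 + 0*(99/655)) = 100 - ((99*(1/655))**2 + 0 - 39996/655 + 0*(99*(1/655))) = 100 - ((99/655)**2 + 0 - 404*99/655 + 0*(99/655)) = 100 - (9801/429025 + 0 - 39996/655 + 0) = 100 - 1*(-26187579/429025) = 100 + 26187579/429025 = 69090079/429025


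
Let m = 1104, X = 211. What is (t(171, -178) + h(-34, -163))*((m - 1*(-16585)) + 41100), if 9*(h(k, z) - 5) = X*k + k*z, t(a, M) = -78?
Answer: -44856007/3 ≈ -1.4952e+7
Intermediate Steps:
h(k, z) = 5 + 211*k/9 + k*z/9 (h(k, z) = 5 + (211*k + k*z)/9 = 5 + (211*k/9 + k*z/9) = 5 + 211*k/9 + k*z/9)
(t(171, -178) + h(-34, -163))*((m - 1*(-16585)) + 41100) = (-78 + (5 + (211/9)*(-34) + (⅑)*(-34)*(-163)))*((1104 - 1*(-16585)) + 41100) = (-78 + (5 - 7174/9 + 5542/9))*((1104 + 16585) + 41100) = (-78 - 529/3)*(17689 + 41100) = -763/3*58789 = -44856007/3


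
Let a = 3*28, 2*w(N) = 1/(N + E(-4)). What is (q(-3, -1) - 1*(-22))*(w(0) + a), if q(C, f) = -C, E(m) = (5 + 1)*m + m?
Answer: 117575/56 ≈ 2099.6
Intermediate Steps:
E(m) = 7*m (E(m) = 6*m + m = 7*m)
w(N) = 1/(2*(-28 + N)) (w(N) = 1/(2*(N + 7*(-4))) = 1/(2*(N - 28)) = 1/(2*(-28 + N)))
a = 84
(q(-3, -1) - 1*(-22))*(w(0) + a) = (-1*(-3) - 1*(-22))*(1/(2*(-28 + 0)) + 84) = (3 + 22)*((½)/(-28) + 84) = 25*((½)*(-1/28) + 84) = 25*(-1/56 + 84) = 25*(4703/56) = 117575/56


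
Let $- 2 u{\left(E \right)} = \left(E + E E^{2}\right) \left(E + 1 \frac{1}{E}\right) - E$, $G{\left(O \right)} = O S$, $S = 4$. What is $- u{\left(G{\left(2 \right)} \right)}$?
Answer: $\frac{4217}{2} \approx 2108.5$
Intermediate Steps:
$G{\left(O \right)} = 4 O$ ($G{\left(O \right)} = O 4 = 4 O$)
$u{\left(E \right)} = \frac{E}{2} - \frac{\left(E + \frac{1}{E}\right) \left(E + E^{3}\right)}{2}$ ($u{\left(E \right)} = - \frac{\left(E + E E^{2}\right) \left(E + 1 \frac{1}{E}\right) - E}{2} = - \frac{\left(E + E^{3}\right) \left(E + \frac{1}{E}\right) - E}{2} = - \frac{\left(E + \frac{1}{E}\right) \left(E + E^{3}\right) - E}{2} = - \frac{- E + \left(E + \frac{1}{E}\right) \left(E + E^{3}\right)}{2} = \frac{E}{2} - \frac{\left(E + \frac{1}{E}\right) \left(E + E^{3}\right)}{2}$)
$- u{\left(G{\left(2 \right)} \right)} = - (- \frac{1}{2} + \frac{4 \cdot 2}{2} - \left(4 \cdot 2\right)^{2} - \frac{\left(4 \cdot 2\right)^{4}}{2}) = - (- \frac{1}{2} + \frac{1}{2} \cdot 8 - 8^{2} - \frac{8^{4}}{2}) = - (- \frac{1}{2} + 4 - 64 - 2048) = \left(-1\right) \left(- \frac{4217}{2}\right) = \frac{4217}{2}$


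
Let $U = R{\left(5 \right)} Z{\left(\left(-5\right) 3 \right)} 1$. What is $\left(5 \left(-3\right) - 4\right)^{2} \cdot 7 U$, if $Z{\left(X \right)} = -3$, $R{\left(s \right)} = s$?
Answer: $-37905$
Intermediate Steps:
$U = -15$ ($U = 5 \left(-3\right) 1 = \left(-15\right) 1 = -15$)
$\left(5 \left(-3\right) - 4\right)^{2} \cdot 7 U = \left(5 \left(-3\right) - 4\right)^{2} \cdot 7 \left(-15\right) = \left(-15 - 4\right)^{2} \cdot 7 \left(-15\right) = \left(-19\right)^{2} \cdot 7 \left(-15\right) = 361 \cdot 7 \left(-15\right) = 2527 \left(-15\right) = -37905$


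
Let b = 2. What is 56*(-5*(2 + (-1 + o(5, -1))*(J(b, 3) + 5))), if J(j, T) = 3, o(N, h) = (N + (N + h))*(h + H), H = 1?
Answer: 1680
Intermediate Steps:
o(N, h) = (1 + h)*(h + 2*N) (o(N, h) = (N + (N + h))*(h + 1) = (h + 2*N)*(1 + h) = (1 + h)*(h + 2*N))
56*(-5*(2 + (-1 + o(5, -1))*(J(b, 3) + 5))) = 56*(-5*(2 + (-1 + (-1 + (-1)**2 + 2*5 + 2*5*(-1)))*(3 + 5))) = 56*(-5*(2 + (-1 + (-1 + 1 + 10 - 10))*8)) = 56*(-5*(2 + (-1 + 0)*8)) = 56*(-5*(2 - 1*8)) = 56*(-5*(2 - 8)) = 56*(-5*(-6)) = 56*30 = 1680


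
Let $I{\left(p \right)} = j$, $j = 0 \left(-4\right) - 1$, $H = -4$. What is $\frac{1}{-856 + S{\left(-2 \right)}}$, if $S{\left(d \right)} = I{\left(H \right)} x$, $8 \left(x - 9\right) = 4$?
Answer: $- \frac{2}{1731} \approx -0.0011554$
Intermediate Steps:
$x = \frac{19}{2}$ ($x = 9 + \frac{1}{8} \cdot 4 = 9 + \frac{1}{2} = \frac{19}{2} \approx 9.5$)
$j = -1$ ($j = 0 - 1 = -1$)
$I{\left(p \right)} = -1$
$S{\left(d \right)} = - \frac{19}{2}$ ($S{\left(d \right)} = \left(-1\right) \frac{19}{2} = - \frac{19}{2}$)
$\frac{1}{-856 + S{\left(-2 \right)}} = \frac{1}{-856 - \frac{19}{2}} = \frac{1}{- \frac{1731}{2}} = - \frac{2}{1731}$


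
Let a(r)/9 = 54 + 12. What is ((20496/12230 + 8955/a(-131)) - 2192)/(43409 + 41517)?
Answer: -877908487/34275284340 ≈ -0.025613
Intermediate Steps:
a(r) = 594 (a(r) = 9*(54 + 12) = 9*66 = 594)
((20496/12230 + 8955/a(-131)) - 2192)/(43409 + 41517) = ((20496/12230 + 8955/594) - 2192)/(43409 + 41517) = ((20496*(1/12230) + 8955*(1/594)) - 2192)/84926 = ((10248/6115 + 995/66) - 2192)*(1/84926) = (6760793/403590 - 2192)*(1/84926) = -877908487/403590*1/84926 = -877908487/34275284340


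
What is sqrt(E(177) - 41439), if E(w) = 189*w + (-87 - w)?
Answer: 5*I*sqrt(330) ≈ 90.829*I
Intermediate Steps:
E(w) = -87 + 188*w
sqrt(E(177) - 41439) = sqrt((-87 + 188*177) - 41439) = sqrt((-87 + 33276) - 41439) = sqrt(33189 - 41439) = sqrt(-8250) = 5*I*sqrt(330)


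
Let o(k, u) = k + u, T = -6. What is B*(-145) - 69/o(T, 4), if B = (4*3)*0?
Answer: 69/2 ≈ 34.500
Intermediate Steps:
B = 0 (B = 12*0 = 0)
B*(-145) - 69/o(T, 4) = 0*(-145) - 69/(-6 + 4) = 0 - 69/(-2) = 0 - 69*(-1/2) = 0 + 69/2 = 69/2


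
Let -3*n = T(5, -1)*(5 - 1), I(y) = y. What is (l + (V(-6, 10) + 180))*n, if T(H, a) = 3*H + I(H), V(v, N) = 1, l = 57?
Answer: -19040/3 ≈ -6346.7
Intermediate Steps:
T(H, a) = 4*H (T(H, a) = 3*H + H = 4*H)
n = -80/3 (n = -4*5*(5 - 1)/3 = -20*4/3 = -1/3*80 = -80/3 ≈ -26.667)
(l + (V(-6, 10) + 180))*n = (57 + (1 + 180))*(-80/3) = (57 + 181)*(-80/3) = 238*(-80/3) = -19040/3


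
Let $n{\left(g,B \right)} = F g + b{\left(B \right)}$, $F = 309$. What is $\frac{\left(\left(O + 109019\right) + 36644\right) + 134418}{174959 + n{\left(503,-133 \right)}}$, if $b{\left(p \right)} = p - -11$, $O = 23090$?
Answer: $\frac{9187}{10008} \approx 0.91797$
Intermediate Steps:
$b{\left(p \right)} = 11 + p$ ($b{\left(p \right)} = p + 11 = 11 + p$)
$n{\left(g,B \right)} = 11 + B + 309 g$ ($n{\left(g,B \right)} = 309 g + \left(11 + B\right) = 11 + B + 309 g$)
$\frac{\left(\left(O + 109019\right) + 36644\right) + 134418}{174959 + n{\left(503,-133 \right)}} = \frac{\left(\left(23090 + 109019\right) + 36644\right) + 134418}{174959 + \left(11 - 133 + 309 \cdot 503\right)} = \frac{\left(132109 + 36644\right) + 134418}{174959 + \left(11 - 133 + 155427\right)} = \frac{168753 + 134418}{174959 + 155305} = \frac{303171}{330264} = 303171 \cdot \frac{1}{330264} = \frac{9187}{10008}$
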